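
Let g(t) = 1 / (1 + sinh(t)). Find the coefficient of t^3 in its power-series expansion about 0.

-7/6

Expand as Σ (-1)^k u^k with u equal to the inner function's series.
[t^0] = 1;  [t^1] = -1;  [t^2] = 1;  [t^3] = -7/6.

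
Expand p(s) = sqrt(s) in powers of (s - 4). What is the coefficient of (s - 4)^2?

[(s - 4)^0] = 2;  [(s - 4)^1] = 1/4;  [(s - 4)^2] = -1/64.

-1/64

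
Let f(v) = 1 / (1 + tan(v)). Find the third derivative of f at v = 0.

-8

Expand as Σ (-1)^k u^k with u equal to the inner function's series.
From the series, [v^3] f = -4/3; multiply by 3! = 6 to get -8.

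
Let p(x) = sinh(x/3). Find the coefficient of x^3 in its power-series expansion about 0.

1/162

[x^0] = 0;  [x^1] = 1/3;  [x^2] = 0;  [x^3] = 1/162.
So c_3 = p′′′(0)/3! = 1/162.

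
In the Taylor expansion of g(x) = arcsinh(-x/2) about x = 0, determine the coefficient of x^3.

[x^0] = 0;  [x^1] = -1/2;  [x^2] = 0;  [x^3] = 1/48.
So c_3 = g′′′(0)/3! = 1/48.

1/48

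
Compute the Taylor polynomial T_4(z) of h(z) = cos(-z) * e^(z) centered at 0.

Multiply the two series term by term and collect like powers.
[z^0] = 1;  [z^1] = 1;  [z^2] = 0;  [z^3] = -1/3;  [z^4] = -1/6.

-z^4/6 - z^3/3 + z + 1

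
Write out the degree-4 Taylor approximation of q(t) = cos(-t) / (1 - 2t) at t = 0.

Multiply the two series term by term and collect like powers.
q(0) = 1
q′(0) = 2
q′′(0) = 7
q′′′(0) = 42
q^(4)(0) = 337

337*t^4/24 + 7*t^3 + 7*t^2/2 + 2*t + 1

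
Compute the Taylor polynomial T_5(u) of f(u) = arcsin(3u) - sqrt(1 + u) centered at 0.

23293*u^5/1280 + 5*u^4/128 + 71*u^3/16 + u^2/8 + 5*u/2 - 1

Combine the two series term by term.
f(0) = -1
f′(0) = 5/2
f′′(0) = 1/4
f′′′(0) = 213/8
f^(4)(0) = 15/16
f^(5)(0) = 69879/32
Dividing each by k! gives the coefficients c_0, ..., c_5.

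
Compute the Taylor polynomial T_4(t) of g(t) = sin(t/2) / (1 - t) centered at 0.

Take the Cauchy product of the two expansions.

23*t^4/48 + 23*t^3/48 + t^2/2 + t/2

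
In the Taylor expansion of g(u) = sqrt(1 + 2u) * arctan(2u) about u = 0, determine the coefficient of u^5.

389/60

Multiply the two series term by term and collect like powers.
g(0) = 0
g′(0) = 2
g′′(0) = 4
g′′′(0) = -22
g^(4)(0) = -40
g^(5)(0) = 778
So c_5 = g^(5)(0)/5! = 389/60.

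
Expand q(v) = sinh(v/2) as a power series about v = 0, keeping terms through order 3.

v^3/48 + v/2

q(0) = 0
q′(0) = 1/2
q′′(0) = 0
q′′′(0) = 1/8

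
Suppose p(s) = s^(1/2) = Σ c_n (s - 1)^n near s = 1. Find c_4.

Apply the Taylor formula c_k = f^(k)(a)/k!.
p(1) = 1
p′(1) = 1/2
p′′(1) = -1/4
p′′′(1) = 3/8
p^(4)(1) = -15/16
So c_4 = p^(4)(1)/4! = -5/128.

-5/128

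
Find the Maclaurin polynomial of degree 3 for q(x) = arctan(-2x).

Compute the successive derivatives at the expansion point and divide by k!.
q(0) = 0
q′(0) = -2
q′′(0) = 0
q′′′(0) = 16
Then c_k = q^(k)(0)/k! gives each Taylor coefficient.

8*x^3/3 - 2*x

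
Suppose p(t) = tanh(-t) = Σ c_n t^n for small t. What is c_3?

1/3

Apply the Taylor formula c_k = f^(k)(a)/k!.
p(0) = 0
p′(0) = -1
p′′(0) = 0
p′′′(0) = 2
The Taylor polynomial is Σ p^(k)(0)/k! · t^k.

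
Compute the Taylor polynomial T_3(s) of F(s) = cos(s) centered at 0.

1 - s^2/2

F(0) = 1
F′(0) = 0
F′′(0) = -1
F′′′(0) = 0
Dividing each by k! gives the coefficients c_0, ..., c_3.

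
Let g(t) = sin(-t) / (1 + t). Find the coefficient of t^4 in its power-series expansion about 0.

Take the Cauchy product of the two expansions.
g(0) = 0
g′(0) = -1
g′′(0) = 2
g′′′(0) = -5
g^(4)(0) = 20
Then c_k = g^(k)(0)/k! gives each Taylor coefficient.

5/6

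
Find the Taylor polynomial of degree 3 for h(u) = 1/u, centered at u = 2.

-(u - 2)^3/16 + (u - 2)^2/8 - (u - 2)/4 + 1/2

[(u - 2)^0] = 1/2;  [(u - 2)^1] = -1/4;  [(u - 2)^2] = 1/8;  [(u - 2)^3] = -1/16.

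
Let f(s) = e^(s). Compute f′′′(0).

From the series, [s^3] f = 1/6; multiply by 3! = 6 to get 1.

1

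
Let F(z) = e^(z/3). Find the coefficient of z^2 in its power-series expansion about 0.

1/18

F(0) = 1
F′(0) = 1/3
F′′(0) = 1/9
So c_2 = F′′(0)/2! = 1/18.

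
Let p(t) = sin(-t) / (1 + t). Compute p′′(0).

2

Write out both Maclaurin series and multiply, keeping only the needed powers.
The coefficient of t^2 in the expansion is 1, so p′′(0) = 2! * (1) = 2.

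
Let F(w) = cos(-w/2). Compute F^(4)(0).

1/16

Apply the Taylor formula c_k = f^(k)(a)/k!.
From the series, [w^4] F = 1/384; multiply by 4! = 24 to get 1/16.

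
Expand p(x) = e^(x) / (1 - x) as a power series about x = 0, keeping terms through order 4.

65*x^4/24 + 8*x^3/3 + 5*x^2/2 + 2*x + 1

Multiply the numerator's expansion by the denominator's geometric series.
p(0) = 1
p′(0) = 2
p′′(0) = 5
p′′′(0) = 16
p^(4)(0) = 65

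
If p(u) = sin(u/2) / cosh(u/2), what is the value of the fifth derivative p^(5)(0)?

Divide the numerator series by the denominator series (power-series long division).
The coefficient of u^5 in the expansion is 3/320, so p^(5)(0) = 5! * (3/320) = 9/8.

9/8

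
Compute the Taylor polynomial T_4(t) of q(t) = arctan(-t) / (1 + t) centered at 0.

Take the Cauchy product of the two expansions.
[t^0] = 0;  [t^1] = -1;  [t^2] = 1;  [t^3] = -2/3;  [t^4] = 2/3.

2*t^4/3 - 2*t^3/3 + t^2 - t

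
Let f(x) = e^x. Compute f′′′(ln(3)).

The coefficient of (x - ln(3))^3 in the expansion is 1/2, so f′′′(ln(3)) = 3! * (1/2) = 3.

3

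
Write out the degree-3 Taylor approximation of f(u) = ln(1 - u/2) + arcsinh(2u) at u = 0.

Expand each term separately and add.
[u^0] = 0;  [u^1] = 3/2;  [u^2] = -1/8;  [u^3] = -11/8.

-11*u^3/8 - u^2/8 + 3*u/2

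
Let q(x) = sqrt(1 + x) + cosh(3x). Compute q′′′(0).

3/8

Add the two expansions coefficient-wise.
The coefficient of x^3 in the expansion is 1/16, so q′′′(0) = 3! * (1/16) = 3/8.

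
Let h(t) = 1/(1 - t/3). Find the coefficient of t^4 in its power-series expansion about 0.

[t^0] = 1;  [t^1] = 1/3;  [t^2] = 1/9;  [t^3] = 1/27;  [t^4] = 1/81.

1/81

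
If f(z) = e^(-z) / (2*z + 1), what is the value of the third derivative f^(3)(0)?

-79

Expand 1/(denominator) as a geometric series and multiply by the numerator's series.
The coefficient of z^3 in the expansion is -79/6, so f′′′(0) = 3! * (-79/6) = -79.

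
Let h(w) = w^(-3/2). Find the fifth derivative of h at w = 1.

-10395/32

From the series, [(w - 1)^5] h = -693/256; multiply by 5! = 120 to get -10395/32.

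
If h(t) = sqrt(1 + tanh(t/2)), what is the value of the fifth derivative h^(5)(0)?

121/1024

Plug the Maclaurin series of the inner function into that of the outer and collect terms.
From the series, [t^5] h = 121/122880; multiply by 5! = 120 to get 121/1024.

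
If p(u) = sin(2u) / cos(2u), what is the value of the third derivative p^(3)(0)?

Invert the denominator's series and multiply.
The coefficient of u^3 in the expansion is 8/3, so p′′′(0) = 3! * (8/3) = 16.

16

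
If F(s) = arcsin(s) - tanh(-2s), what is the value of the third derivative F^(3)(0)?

-15

Add the two expansions coefficient-wise.
The coefficient of s^3 in the expansion is -5/2, so F′′′(0) = 3! * (-5/2) = -15.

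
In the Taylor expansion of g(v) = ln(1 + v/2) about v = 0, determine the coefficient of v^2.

Use the known series and substitute for the argument.
[v^0] = 0;  [v^1] = 1/2;  [v^2] = -1/8.

-1/8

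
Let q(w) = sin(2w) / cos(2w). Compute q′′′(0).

16

Invert the denominator's series and multiply.
The coefficient of w^3 in the expansion is 8/3, so q′′′(0) = 3! * (8/3) = 16.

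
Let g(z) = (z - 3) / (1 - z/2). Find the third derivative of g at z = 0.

Multiply each power in the prefactor through the base expansion.
The coefficient of z^3 in the expansion is -1/8, so g′′′(0) = 3! * (-1/8) = -3/4.

-3/4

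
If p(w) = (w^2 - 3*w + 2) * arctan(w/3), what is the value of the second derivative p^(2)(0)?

Distribute the polynomial across the series and collect like powers.
From the series, [w^2] p = -1; multiply by 2! = 2 to get -2.

-2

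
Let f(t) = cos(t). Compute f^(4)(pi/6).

Compute the successive derivatives at the expansion point and divide by k!.
The coefficient of (t - pi/6)^4 in the expansion is sqrt(3)/48, so f^(4)(pi/6) = 4! * (sqrt(3)/48) = sqrt(3)/2.

sqrt(3)/2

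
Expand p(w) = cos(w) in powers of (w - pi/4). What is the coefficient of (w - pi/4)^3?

sqrt(2)/12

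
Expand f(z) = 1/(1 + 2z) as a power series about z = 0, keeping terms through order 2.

4*z^2 - 2*z + 1

Differentiate repeatedly and evaluate at the center.
f(0) = 1
f′(0) = -2
f′′(0) = 8
The Taylor polynomial is Σ f^(k)(0)/k! · z^k.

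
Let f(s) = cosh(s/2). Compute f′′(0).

Apply the Taylor formula c_k = f^(k)(a)/k!.
The coefficient of s^2 in the expansion is 1/8, so f′′(0) = 2! * (1/8) = 1/4.

1/4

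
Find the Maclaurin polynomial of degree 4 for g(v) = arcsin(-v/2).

-v^3/48 - v/2

Use the known series and substitute for the argument.
g(0) = 0
g′(0) = -1/2
g′′(0) = 0
g′′′(0) = -1/8
g^(4)(0) = 0
Then c_k = g^(k)(0)/k! gives each Taylor coefficient.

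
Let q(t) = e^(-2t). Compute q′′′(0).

-8

The coefficient of t^3 in the expansion is -4/3, so q′′′(0) = 3! * (-4/3) = -8.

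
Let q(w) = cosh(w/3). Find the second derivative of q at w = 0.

1/9

From the series, [w^2] q = 1/18; multiply by 2! = 2 to get 1/9.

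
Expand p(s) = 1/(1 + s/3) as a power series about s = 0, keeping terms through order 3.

-s^3/27 + s^2/9 - s/3 + 1

p(0) = 1
p′(0) = -1/3
p′′(0) = 2/9
p′′′(0) = -2/9
The Taylor polynomial is Σ p^(k)(0)/k! · s^k.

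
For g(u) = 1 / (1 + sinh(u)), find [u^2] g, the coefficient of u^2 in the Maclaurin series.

1

Use the geometric series for the reciprocal, then substitute.
g(0) = 1
g′(0) = -1
g′′(0) = 2
Dividing each by k! gives the coefficients c_0, ..., c_2.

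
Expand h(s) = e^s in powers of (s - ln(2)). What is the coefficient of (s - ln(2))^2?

1

h(ln(2)) = 2
h′(ln(2)) = 2
h′′(ln(2)) = 2
The Taylor polynomial is Σ h^(k)(ln(2))/k! · (s - ln(2))^k.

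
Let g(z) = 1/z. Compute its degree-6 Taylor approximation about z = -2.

g(-2) = -1/2
g′(-2) = -1/4
g′′(-2) = -1/4
g′′′(-2) = -3/8
g^(4)(-2) = -3/4
g^(5)(-2) = -15/8
g^(6)(-2) = -45/8

-(z + 2)^6/128 - (z + 2)^5/64 - (z + 2)^4/32 - (z + 2)^3/16 - (z + 2)^2/8 - (z + 2)/4 - 1/2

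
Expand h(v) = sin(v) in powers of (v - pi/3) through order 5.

(v - pi/3)^5/240 + sqrt(3)*(v - pi/3)^4/48 - (v - pi/3)^3/12 - sqrt(3)*(v - pi/3)^2/4 + (v - pi/3)/2 + sqrt(3)/2

h(pi/3) = sqrt(3)/2
h′(pi/3) = 1/2
h′′(pi/3) = -sqrt(3)/2
h′′′(pi/3) = -1/2
h^(4)(pi/3) = sqrt(3)/2
h^(5)(pi/3) = 1/2
The Taylor polynomial is Σ h^(k)(pi/3)/k! · (v - pi/3)^k.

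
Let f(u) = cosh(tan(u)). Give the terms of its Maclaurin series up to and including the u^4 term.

3*u^4/8 + u^2/2 + 1

Let u equal the inner series; expand the outer function in u and truncate.
[u^0] = 1;  [u^1] = 0;  [u^2] = 1/2;  [u^3] = 0;  [u^4] = 3/8.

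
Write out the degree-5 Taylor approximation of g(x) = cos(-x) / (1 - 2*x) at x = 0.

337*x^5/12 + 337*x^4/24 + 7*x^3 + 7*x^2/2 + 2*x + 1

Multiply the numerator's expansion by the denominator's geometric series.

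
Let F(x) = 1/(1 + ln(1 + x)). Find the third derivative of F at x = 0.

Substitute the inner expansion into the outer series and collect powers.
The coefficient of x^3 in the expansion is -7/3, so F′′′(0) = 3! * (-7/3) = -14.

-14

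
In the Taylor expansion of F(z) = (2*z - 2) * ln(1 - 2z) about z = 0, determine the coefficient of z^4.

8/3

Distribute the polynomial across the series and collect like powers.
F(0) = 0
F′(0) = 4
F′′(0) = 0
F′′′(0) = 8
F^(4)(0) = 64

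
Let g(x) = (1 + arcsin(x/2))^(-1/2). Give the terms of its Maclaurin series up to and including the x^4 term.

51*x^4/2048 - 19*x^3/384 + 3*x^2/32 - x/4 + 1

Plug the Maclaurin series of the inner function into that of the outer and collect terms.
[x^0] = 1;  [x^1] = -1/4;  [x^2] = 3/32;  [x^3] = -19/384;  [x^4] = 51/2048.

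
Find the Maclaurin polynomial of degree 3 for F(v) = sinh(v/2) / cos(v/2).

Write the quotient as an unknown series and match coefficients against numerator = denominator · series.
F(0) = 0
F′(0) = 1/2
F′′(0) = 0
F′′′(0) = 1/2
Then c_k = F^(k)(0)/k! gives each Taylor coefficient.

v^3/12 + v/2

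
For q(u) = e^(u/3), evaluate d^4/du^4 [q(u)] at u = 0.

1/81

From the series, [u^4] q = 1/1944; multiply by 4! = 24 to get 1/81.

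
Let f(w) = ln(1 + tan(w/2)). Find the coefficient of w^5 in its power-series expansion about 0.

Plug the Maclaurin series of the inner function into that of the outer and collect terms.
[w^0] = 0;  [w^1] = 1/2;  [w^2] = -1/8;  [w^3] = 1/12;  [w^4] = -7/192;  [w^5] = 1/48.

1/48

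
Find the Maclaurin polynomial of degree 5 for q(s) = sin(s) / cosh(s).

3*s^5/10 - 2*s^3/3 + s

Divide the numerator series by the denominator series (power-series long division).
[s^0] = 0;  [s^1] = 1;  [s^2] = 0;  [s^3] = -2/3;  [s^4] = 0;  [s^5] = 3/10.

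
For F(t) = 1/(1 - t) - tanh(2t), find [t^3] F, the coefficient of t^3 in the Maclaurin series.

Expand each term separately and add.
[t^0] = 1;  [t^1] = -1;  [t^2] = 1;  [t^3] = 11/3.

11/3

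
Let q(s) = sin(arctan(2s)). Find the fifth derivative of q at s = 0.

1440

Substitute the inner expansion into the outer series and collect powers.
From the series, [s^5] q = 12; multiply by 5! = 120 to get 1440.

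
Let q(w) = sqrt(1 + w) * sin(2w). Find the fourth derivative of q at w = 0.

Write out both Maclaurin series and multiply, keeping only the needed powers.
From the series, [w^4] q = -13/24; multiply by 4! = 24 to get -13.

-13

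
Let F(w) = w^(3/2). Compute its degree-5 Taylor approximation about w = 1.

-3*(w - 1)^5/256 + 3*(w - 1)^4/128 - (w - 1)^3/16 + 3*(w - 1)^2/8 + 3*(w - 1)/2 + 1

Use the known series and substitute for the argument.
F(1) = 1
F′(1) = 3/2
F′′(1) = 3/4
F′′′(1) = -3/8
F^(4)(1) = 9/16
F^(5)(1) = -45/32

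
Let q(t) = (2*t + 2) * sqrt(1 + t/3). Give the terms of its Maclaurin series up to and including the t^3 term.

-5*t^3/216 + 11*t^2/36 + 7*t/3 + 2

Multiply each power in the prefactor through the base expansion.
q(0) = 2
q′(0) = 7/3
q′′(0) = 11/18
q′′′(0) = -5/36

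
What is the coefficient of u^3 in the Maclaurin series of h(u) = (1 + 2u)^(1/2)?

1/2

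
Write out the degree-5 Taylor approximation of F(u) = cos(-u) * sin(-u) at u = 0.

Multiply the two series term by term and collect like powers.
F(0) = 0
F′(0) = -1
F′′(0) = 0
F′′′(0) = 4
F^(4)(0) = 0
F^(5)(0) = -16

-2*u^5/15 + 2*u^3/3 - u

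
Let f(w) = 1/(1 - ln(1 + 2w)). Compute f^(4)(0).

64

Substitute the inner expansion into the outer series and collect powers.
The coefficient of w^4 in the expansion is 8/3, so f^(4)(0) = 4! * (8/3) = 64.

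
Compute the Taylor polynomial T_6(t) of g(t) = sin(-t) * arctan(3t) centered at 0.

-401*t^6/8 + 19*t^4/2 - 3*t^2

Take the Cauchy product of the two expansions.
g(0) = 0
g′(0) = 0
g′′(0) = -6
g′′′(0) = 0
g^(4)(0) = 228
g^(5)(0) = 0
g^(6)(0) = -36090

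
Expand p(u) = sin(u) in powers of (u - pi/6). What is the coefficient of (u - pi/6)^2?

-1/4

p(pi/6) = 1/2
p′(pi/6) = sqrt(3)/2
p′′(pi/6) = -1/2
So c_2 = p′′(pi/6)/2! = -1/4.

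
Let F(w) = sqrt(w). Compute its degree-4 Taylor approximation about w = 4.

Differentiate repeatedly and evaluate at the center.
F(4) = 2
F′(4) = 1/4
F′′(4) = -1/32
F′′′(4) = 3/256
F^(4)(4) = -15/2048

-5*(w - 4)^4/16384 + (w - 4)^3/512 - (w - 4)^2/64 + (w - 4)/4 + 2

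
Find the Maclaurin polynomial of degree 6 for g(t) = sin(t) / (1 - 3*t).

9541*t^6/40 + 9541*t^5/120 + 53*t^4/2 + 53*t^3/6 + 3*t^2 + t

Multiply the numerator's expansion by the denominator's geometric series.
g(0) = 0
g′(0) = 1
g′′(0) = 6
g′′′(0) = 53
g^(4)(0) = 636
g^(5)(0) = 9541
g^(6)(0) = 171738
The Taylor polynomial is Σ g^(k)(0)/k! · t^k.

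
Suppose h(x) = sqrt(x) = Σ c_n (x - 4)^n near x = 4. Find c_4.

[(x - 4)^0] = 2;  [(x - 4)^1] = 1/4;  [(x - 4)^2] = -1/64;  [(x - 4)^3] = 1/512;  [(x - 4)^4] = -5/16384.

-5/16384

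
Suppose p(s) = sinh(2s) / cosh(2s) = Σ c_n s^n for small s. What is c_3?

Invert the denominator's series and multiply.
[s^0] = 0;  [s^1] = 2;  [s^2] = 0;  [s^3] = -8/3.

-8/3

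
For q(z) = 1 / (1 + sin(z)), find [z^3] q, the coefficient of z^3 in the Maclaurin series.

Expand as Σ (-1)^k u^k with u equal to the inner function's series.
q(0) = 1
q′(0) = -1
q′′(0) = 2
q′′′(0) = -5

-5/6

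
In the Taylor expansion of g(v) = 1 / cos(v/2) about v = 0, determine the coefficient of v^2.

Invert the denominator's series and multiply.
[v^0] = 1;  [v^1] = 0;  [v^2] = 1/8.

1/8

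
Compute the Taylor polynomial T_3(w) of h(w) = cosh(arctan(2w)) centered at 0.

Let u equal the inner series; expand the outer function in u and truncate.
h(0) = 1
h′(0) = 0
h′′(0) = 4
h′′′(0) = 0

2*w^2 + 1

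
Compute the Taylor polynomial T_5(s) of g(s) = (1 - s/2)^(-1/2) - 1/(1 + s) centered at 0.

Expand each term separately and add.
[s^0] = 0;  [s^1] = 5/4;  [s^2] = -29/32;  [s^3] = 133/128;  [s^4] = -2013/2048;  [s^5] = 8255/8192.

8255*s^5/8192 - 2013*s^4/2048 + 133*s^3/128 - 29*s^2/32 + 5*s/4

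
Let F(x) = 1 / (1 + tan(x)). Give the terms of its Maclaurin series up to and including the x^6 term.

Use the geometric series for the reciprocal, then substitute.
[x^0] = 1;  [x^1] = -1;  [x^2] = 1;  [x^3] = -4/3;  [x^4] = 5/3;  [x^5] = -32/15;  [x^6] = 122/45.

122*x^6/45 - 32*x^5/15 + 5*x^4/3 - 4*x^3/3 + x^2 - x + 1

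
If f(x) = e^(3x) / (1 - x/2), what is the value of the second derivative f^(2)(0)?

Expand each factor separately, then convolve coefficients.
The coefficient of x^2 in the expansion is 25/4, so f′′(0) = 2! * (25/4) = 25/2.

25/2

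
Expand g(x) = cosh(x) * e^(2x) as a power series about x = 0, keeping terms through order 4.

Multiply the two series term by term and collect like powers.
g(0) = 1
g′(0) = 2
g′′(0) = 5
g′′′(0) = 14
g^(4)(0) = 41
Then c_k = g^(k)(0)/k! gives each Taylor coefficient.

41*x^4/24 + 7*x^3/3 + 5*x^2/2 + 2*x + 1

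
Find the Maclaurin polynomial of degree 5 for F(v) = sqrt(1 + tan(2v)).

Compose series: expand the inner function first, then feed it into the outer expansion.

601*v^5/120 - 47*v^4/24 + 11*v^3/6 - v^2/2 + v + 1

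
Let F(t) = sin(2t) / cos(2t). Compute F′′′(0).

Write the quotient as an unknown series and match coefficients against numerator = denominator · series.
From the series, [t^3] F = 8/3; multiply by 3! = 6 to get 16.

16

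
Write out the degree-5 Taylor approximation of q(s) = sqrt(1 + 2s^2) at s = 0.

-s^4/2 + s^2 + 1

q(0) = 1
q′(0) = 0
q′′(0) = 2
q′′′(0) = 0
q^(4)(0) = -12
q^(5)(0) = 0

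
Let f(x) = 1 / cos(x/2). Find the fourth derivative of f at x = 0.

5/16

Invert the denominator's series and multiply.
The coefficient of x^4 in the expansion is 5/384, so f^(4)(0) = 4! * (5/384) = 5/16.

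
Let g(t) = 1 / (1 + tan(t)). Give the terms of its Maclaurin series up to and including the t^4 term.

Write 1/(1+u) = 1 - u + u^2 - u^3 + ... and substitute the series for u.
g(0) = 1
g′(0) = -1
g′′(0) = 2
g′′′(0) = -8
g^(4)(0) = 40
Dividing each by k! gives the coefficients c_0, ..., c_4.

5*t^4/3 - 4*t^3/3 + t^2 - t + 1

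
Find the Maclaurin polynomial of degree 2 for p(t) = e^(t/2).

t^2/8 + t/2 + 1

Use the known series and substitute for the argument.
p(0) = 1
p′(0) = 1/2
p′′(0) = 1/4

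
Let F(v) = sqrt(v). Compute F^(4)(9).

-5/11664

From the series, [(v - 9)^4] F = -5/279936; multiply by 4! = 24 to get -5/11664.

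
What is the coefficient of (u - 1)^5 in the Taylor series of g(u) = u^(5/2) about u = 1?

[(u - 1)^0] = 1;  [(u - 1)^1] = 5/2;  [(u - 1)^2] = 15/8;  [(u - 1)^3] = 5/16;  [(u - 1)^4] = -5/128;  [(u - 1)^5] = 3/256.
So c_5 = g^(5)(1)/5! = 3/256.

3/256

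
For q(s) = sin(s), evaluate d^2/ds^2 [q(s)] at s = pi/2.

-1

Compute the successive derivatives at the expansion point and divide by k!.
The coefficient of (s - pi/2)^2 in the expansion is -1/2, so q′′(pi/2) = 2! * (-1/2) = -1.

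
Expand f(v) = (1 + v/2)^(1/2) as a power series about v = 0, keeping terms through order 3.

v^3/128 - v^2/32 + v/4 + 1

Differentiate repeatedly and evaluate at the center.
f(0) = 1
f′(0) = 1/4
f′′(0) = -1/16
f′′′(0) = 3/64
The Taylor polynomial is Σ f^(k)(0)/k! · v^k.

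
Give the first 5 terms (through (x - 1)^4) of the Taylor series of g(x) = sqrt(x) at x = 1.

Differentiate repeatedly and evaluate at the center.
g(1) = 1
g′(1) = 1/2
g′′(1) = -1/4
g′′′(1) = 3/8
g^(4)(1) = -15/16

-5*(x - 1)^4/128 + (x - 1)^3/16 - (x - 1)^2/8 + (x - 1)/2 + 1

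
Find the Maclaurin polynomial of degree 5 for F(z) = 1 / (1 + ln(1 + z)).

-347*z^5/60 + 11*z^4/3 - 7*z^3/3 + 3*z^2/2 - z + 1

Use the geometric series for the reciprocal, then substitute.
F(0) = 1
F′(0) = -1
F′′(0) = 3
F′′′(0) = -14
F^(4)(0) = 88
F^(5)(0) = -694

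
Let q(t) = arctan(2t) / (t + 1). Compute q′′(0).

-4

Expand 1/(denominator) as a geometric series and multiply by the numerator's series.
The coefficient of t^2 in the expansion is -2, so q′′(0) = 2! * (-2) = -4.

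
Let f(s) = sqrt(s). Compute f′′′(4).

3/256

From the series, [(s - 4)^3] f = 1/512; multiply by 3! = 6 to get 3/256.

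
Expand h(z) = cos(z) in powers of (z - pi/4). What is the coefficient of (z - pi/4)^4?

sqrt(2)/48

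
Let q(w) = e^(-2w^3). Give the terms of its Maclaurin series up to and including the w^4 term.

1 - 2*w^3

q(0) = 1
q′(0) = 0
q′′(0) = 0
q′′′(0) = -12
q^(4)(0) = 0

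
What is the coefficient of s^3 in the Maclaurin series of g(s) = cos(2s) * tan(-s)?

Take the Cauchy product of the two expansions.
g(0) = 0
g′(0) = -1
g′′(0) = 0
g′′′(0) = 10

5/3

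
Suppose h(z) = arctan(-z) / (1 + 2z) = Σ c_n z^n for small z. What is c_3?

-11/3

Multiply the two series term by term and collect like powers.
h(0) = 0
h′(0) = -1
h′′(0) = 4
h′′′(0) = -22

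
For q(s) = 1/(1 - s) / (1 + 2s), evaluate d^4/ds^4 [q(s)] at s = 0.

264

Expand each factor separately, then convolve coefficients.
The coefficient of s^4 in the expansion is 11, so q^(4)(0) = 4! * (11) = 264.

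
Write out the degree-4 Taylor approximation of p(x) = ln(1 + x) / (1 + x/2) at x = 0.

-2*x^4/3 + 5*x^3/6 - x^2 + x

Take the Cauchy product of the two expansions.
p(0) = 0
p′(0) = 1
p′′(0) = -2
p′′′(0) = 5
p^(4)(0) = -16
The Taylor polynomial is Σ p^(k)(0)/k! · x^k.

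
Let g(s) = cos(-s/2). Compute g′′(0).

-1/4

From the series, [s^2] g = -1/8; multiply by 2! = 2 to get -1/4.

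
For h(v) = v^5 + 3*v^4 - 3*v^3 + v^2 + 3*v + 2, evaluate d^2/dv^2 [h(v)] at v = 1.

40

Apply the Taylor formula c_k = f^(k)(a)/k!.
From the series, [(v - 1)^2] h = 20; multiply by 2! = 2 to get 40.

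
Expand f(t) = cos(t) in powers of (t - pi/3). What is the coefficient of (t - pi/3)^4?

1/48

Apply the Taylor formula c_k = f^(k)(a)/k!.
[(t - pi/3)^0] = 1/2;  [(t - pi/3)^1] = -sqrt(3)/2;  [(t - pi/3)^2] = -1/4;  [(t - pi/3)^3] = sqrt(3)/12;  [(t - pi/3)^4] = 1/48.
So c_4 = f^(4)(pi/3)/4! = 1/48.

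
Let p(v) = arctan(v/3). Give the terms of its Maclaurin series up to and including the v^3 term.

-v^3/81 + v/3

p(0) = 0
p′(0) = 1/3
p′′(0) = 0
p′′′(0) = -2/27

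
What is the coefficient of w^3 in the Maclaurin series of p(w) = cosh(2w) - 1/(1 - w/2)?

-1/8

Add the two expansions coefficient-wise.
So c_3 = p′′′(0)/3! = -1/8.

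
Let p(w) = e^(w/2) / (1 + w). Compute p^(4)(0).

Multiply the two series term by term and collect like powers.
From the series, [w^4] p = 233/384; multiply by 4! = 24 to get 233/16.

233/16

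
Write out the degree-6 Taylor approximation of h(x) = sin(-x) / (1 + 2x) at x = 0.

1841*x^6/60 - 1841*x^5/120 + 23*x^4/3 - 23*x^3/6 + 2*x^2 - x

Expand each factor separately, then convolve coefficients.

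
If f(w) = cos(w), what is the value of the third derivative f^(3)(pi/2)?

1

From the series, [(w - pi/2)^3] f = 1/6; multiply by 3! = 6 to get 1.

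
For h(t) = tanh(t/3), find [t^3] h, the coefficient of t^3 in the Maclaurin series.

Differentiate repeatedly and evaluate at the center.
h(0) = 0
h′(0) = 1/3
h′′(0) = 0
h′′′(0) = -2/27

-1/81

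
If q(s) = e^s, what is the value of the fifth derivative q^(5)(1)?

e

The coefficient of (s - 1)^5 in the expansion is e/120, so q^(5)(1) = 5! * (e/120) = e.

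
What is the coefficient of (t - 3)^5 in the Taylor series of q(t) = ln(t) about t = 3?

q(3) = ln(3)
q′(3) = 1/3
q′′(3) = -1/9
q′′′(3) = 2/27
q^(4)(3) = -2/27
q^(5)(3) = 8/81
So c_5 = q^(5)(3)/5! = 1/1215.

1/1215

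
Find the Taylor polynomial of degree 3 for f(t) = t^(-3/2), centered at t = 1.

f(1) = 1
f′(1) = -3/2
f′′(1) = 15/4
f′′′(1) = -105/8

-35*(t - 1)^3/16 + 15*(t - 1)^2/8 - 3*(t - 1)/2 + 1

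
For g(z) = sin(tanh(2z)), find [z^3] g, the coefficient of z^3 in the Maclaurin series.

-4

Let u equal the inner series; expand the outer function in u and truncate.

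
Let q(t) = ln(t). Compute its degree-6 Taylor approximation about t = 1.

-(t - 1)^6/6 + (t - 1)^5/5 - (t - 1)^4/4 + (t - 1)^3/3 - (t - 1)^2/2 + (t - 1)

Apply the Taylor formula c_k = f^(k)(a)/k!.
q(1) = 0
q′(1) = 1
q′′(1) = -1
q′′′(1) = 2
q^(4)(1) = -6
q^(5)(1) = 24
q^(6)(1) = -120
Then c_k = q^(k)(1)/k! gives each Taylor coefficient.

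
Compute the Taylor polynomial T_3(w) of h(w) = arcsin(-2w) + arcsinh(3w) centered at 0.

Combine the two series term by term.
h(0) = 0
h′(0) = 1
h′′(0) = 0
h′′′(0) = -35

-35*w^3/6 + w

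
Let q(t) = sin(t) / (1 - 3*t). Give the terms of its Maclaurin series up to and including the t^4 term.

53*t^4/2 + 53*t^3/6 + 3*t^2 + t

Expand 1/(denominator) as a geometric series and multiply by the numerator's series.
[t^0] = 0;  [t^1] = 1;  [t^2] = 3;  [t^3] = 53/6;  [t^4] = 53/2.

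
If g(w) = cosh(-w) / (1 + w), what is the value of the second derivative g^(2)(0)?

Write out both Maclaurin series and multiply, keeping only the needed powers.
The coefficient of w^2 in the expansion is 3/2, so g′′(0) = 2! * (3/2) = 3.

3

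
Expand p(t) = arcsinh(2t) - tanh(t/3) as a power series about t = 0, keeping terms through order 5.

8746*t^5/3645 - 107*t^3/81 + 5*t/3

Add the two expansions coefficient-wise.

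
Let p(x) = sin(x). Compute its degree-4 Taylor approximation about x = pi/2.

(x - pi/2)^4/24 - (x - pi/2)^2/2 + 1

p(pi/2) = 1
p′(pi/2) = 0
p′′(pi/2) = -1
p′′′(pi/2) = 0
p^(4)(pi/2) = 1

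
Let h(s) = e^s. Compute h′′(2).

e^(2)

The coefficient of (s - 2)^2 in the expansion is e^(2)/2, so h′′(2) = 2! * (e^(2)/2) = e^(2).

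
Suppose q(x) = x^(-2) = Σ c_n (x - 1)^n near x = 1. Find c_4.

5

Differentiate repeatedly and evaluate at the center.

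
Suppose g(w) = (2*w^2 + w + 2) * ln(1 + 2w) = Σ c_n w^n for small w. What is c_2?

Distribute the polynomial across the series and collect like powers.
[w^0] = 0;  [w^1] = 4;  [w^2] = -2.

-2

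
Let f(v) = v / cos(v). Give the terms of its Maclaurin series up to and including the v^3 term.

Invert the denominator's series and multiply.
[v^0] = 0;  [v^1] = 1;  [v^2] = 0;  [v^3] = 1/2.

v^3/2 + v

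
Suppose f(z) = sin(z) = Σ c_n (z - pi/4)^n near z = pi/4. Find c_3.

Differentiate repeatedly and evaluate at the center.
So c_3 = f′′′(pi/4)/3! = -sqrt(2)/12.

-sqrt(2)/12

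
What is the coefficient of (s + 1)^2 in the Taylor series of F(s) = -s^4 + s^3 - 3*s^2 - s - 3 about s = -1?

-12

[(s + 1)^0] = -7;  [(s + 1)^1] = 12;  [(s + 1)^2] = -12.
So c_2 = F′′(-1)/2! = -12.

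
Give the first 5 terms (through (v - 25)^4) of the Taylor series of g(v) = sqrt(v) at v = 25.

-(v - 25)^4/2000000 + (v - 25)^3/50000 - (v - 25)^2/1000 + (v - 25)/10 + 5

g(25) = 5
g′(25) = 1/10
g′′(25) = -1/500
g′′′(25) = 3/25000
g^(4)(25) = -3/250000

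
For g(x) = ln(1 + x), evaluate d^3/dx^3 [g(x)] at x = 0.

2

Use the known series and substitute for the argument.
From the series, [x^3] g = 1/3; multiply by 3! = 6 to get 2.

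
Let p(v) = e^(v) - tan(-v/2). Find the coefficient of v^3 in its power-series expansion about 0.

Expand each term separately and add.
p(0) = 1
p′(0) = 3/2
p′′(0) = 1
p′′′(0) = 5/4
Dividing each by k! gives the coefficients c_0, ..., c_3.

5/24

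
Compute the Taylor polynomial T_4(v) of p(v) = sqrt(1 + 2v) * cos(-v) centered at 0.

-v^4/3 - v^2 + v + 1

Write out both Maclaurin series and multiply, keeping only the needed powers.
p(0) = 1
p′(0) = 1
p′′(0) = -2
p′′′(0) = 0
p^(4)(0) = -8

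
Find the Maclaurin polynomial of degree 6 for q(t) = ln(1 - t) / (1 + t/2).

Multiply the two series term by term and collect like powers.
q(0) = 0
q′(0) = -1
q′′(0) = 0
q′′′(0) = -2
q^(4)(0) = -2
q^(5)(0) = -19
q^(6)(0) = -63

-7*t^6/80 - 19*t^5/120 - t^4/12 - t^3/3 - t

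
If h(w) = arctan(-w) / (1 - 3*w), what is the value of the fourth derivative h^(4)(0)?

Use 1/(1 - r) = Σ r^k on the denominator, then take the Cauchy product.
The coefficient of w^4 in the expansion is -26, so h^(4)(0) = 4! * (-26) = -624.

-624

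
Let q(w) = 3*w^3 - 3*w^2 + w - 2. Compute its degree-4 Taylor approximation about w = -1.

[(w + 1)^0] = -9;  [(w + 1)^1] = 16;  [(w + 1)^2] = -12;  [(w + 1)^3] = 3;  [(w + 1)^4] = 0.

3*(w + 1)^3 - 12*(w + 1)^2 + 16*(w + 1) - 9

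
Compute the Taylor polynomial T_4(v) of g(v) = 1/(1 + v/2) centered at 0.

v^4/16 - v^3/8 + v^2/4 - v/2 + 1

g(0) = 1
g′(0) = -1/2
g′′(0) = 1/2
g′′′(0) = -3/4
g^(4)(0) = 3/2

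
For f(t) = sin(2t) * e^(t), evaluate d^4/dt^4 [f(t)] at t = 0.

Write out both Maclaurin series and multiply, keeping only the needed powers.
The coefficient of t^4 in the expansion is -1, so f^(4)(0) = 4! * (-1) = -24.

-24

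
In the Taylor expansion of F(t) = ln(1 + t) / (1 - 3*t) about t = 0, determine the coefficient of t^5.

1399/20

Use 1/(1 - r) = Σ r^k on the denominator, then take the Cauchy product.
F(0) = 0
F′(0) = 1
F′′(0) = 5
F′′′(0) = 47
F^(4)(0) = 558
F^(5)(0) = 8394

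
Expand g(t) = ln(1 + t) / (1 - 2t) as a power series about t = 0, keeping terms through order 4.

Write out both Maclaurin series and multiply, keeping only the needed powers.
g(0) = 0
g′(0) = 1
g′′(0) = 3
g′′′(0) = 20
g^(4)(0) = 154

77*t^4/12 + 10*t^3/3 + 3*t^2/2 + t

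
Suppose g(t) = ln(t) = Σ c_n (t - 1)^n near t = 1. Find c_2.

Compute the successive derivatives at the expansion point and divide by k!.
g(1) = 0
g′(1) = 1
g′′(1) = -1

-1/2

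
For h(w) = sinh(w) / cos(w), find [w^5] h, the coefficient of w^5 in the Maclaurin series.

Write the quotient as an unknown series and match coefficients against numerator = denominator · series.
h(0) = 0
h′(0) = 1
h′′(0) = 0
h′′′(0) = 4
h^(4)(0) = 0
h^(5)(0) = 36
So c_5 = h^(5)(0)/5! = 3/10.

3/10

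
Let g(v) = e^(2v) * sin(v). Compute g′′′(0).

Take the Cauchy product of the two expansions.
The coefficient of v^3 in the expansion is 11/6, so g′′′(0) = 3! * (11/6) = 11.

11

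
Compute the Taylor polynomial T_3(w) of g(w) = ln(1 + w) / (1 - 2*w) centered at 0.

Use 1/(1 - r) = Σ r^k on the denominator, then take the Cauchy product.
[w^0] = 0;  [w^1] = 1;  [w^2] = 3/2;  [w^3] = 10/3.

10*w^3/3 + 3*w^2/2 + w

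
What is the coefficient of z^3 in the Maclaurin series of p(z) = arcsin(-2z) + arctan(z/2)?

Combine the two series term by term.
p(0) = 0
p′(0) = -3/2
p′′(0) = 0
p′′′(0) = -33/4

-11/8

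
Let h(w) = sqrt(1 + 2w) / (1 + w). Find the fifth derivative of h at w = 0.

300

Take the Cauchy product of the two expansions.
The coefficient of w^5 in the expansion is 5/2, so h^(5)(0) = 5! * (5/2) = 300.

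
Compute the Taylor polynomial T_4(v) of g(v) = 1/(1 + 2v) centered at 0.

g(0) = 1
g′(0) = -2
g′′(0) = 8
g′′′(0) = -48
g^(4)(0) = 384
Dividing each by k! gives the coefficients c_0, ..., c_4.

16*v^4 - 8*v^3 + 4*v^2 - 2*v + 1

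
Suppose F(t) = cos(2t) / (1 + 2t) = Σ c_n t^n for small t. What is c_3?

-4

Expand each factor separately, then convolve coefficients.
F(0) = 1
F′(0) = -2
F′′(0) = 4
F′′′(0) = -24
Then c_k = F^(k)(0)/k! gives each Taylor coefficient.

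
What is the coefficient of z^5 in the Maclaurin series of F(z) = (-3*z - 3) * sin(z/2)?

-1/1280

Multiply each power in the prefactor through the base expansion.
So c_5 = F^(5)(0)/5! = -1/1280.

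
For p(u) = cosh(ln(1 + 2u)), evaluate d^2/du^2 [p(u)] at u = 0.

4

Substitute the inner expansion into the outer series and collect powers.
From the series, [u^2] p = 2; multiply by 2! = 2 to get 4.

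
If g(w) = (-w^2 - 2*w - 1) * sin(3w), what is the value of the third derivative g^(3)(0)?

Multiply each power in the prefactor through the base expansion.
The coefficient of w^3 in the expansion is 3/2, so g′′′(0) = 3! * (3/2) = 9.

9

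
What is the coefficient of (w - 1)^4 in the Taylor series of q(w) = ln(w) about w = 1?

-1/4

Differentiate repeatedly and evaluate at the center.
q(1) = 0
q′(1) = 1
q′′(1) = -1
q′′′(1) = 2
q^(4)(1) = -6
So c_4 = q^(4)(1)/4! = -1/4.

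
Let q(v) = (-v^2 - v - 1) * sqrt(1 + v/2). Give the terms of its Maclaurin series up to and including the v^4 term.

53*v^4/2048 - 29*v^3/128 - 39*v^2/32 - 5*v/4 - 1

Distribute the polynomial across the series and collect like powers.
q(0) = -1
q′(0) = -5/4
q′′(0) = -39/16
q′′′(0) = -87/64
q^(4)(0) = 159/256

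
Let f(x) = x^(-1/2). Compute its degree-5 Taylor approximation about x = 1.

-63*(x - 1)^5/256 + 35*(x - 1)^4/128 - 5*(x - 1)^3/16 + 3*(x - 1)^2/8 - (x - 1)/2 + 1

f(1) = 1
f′(1) = -1/2
f′′(1) = 3/4
f′′′(1) = -15/8
f^(4)(1) = 105/16
f^(5)(1) = -945/32
Then c_k = f^(k)(1)/k! gives each Taylor coefficient.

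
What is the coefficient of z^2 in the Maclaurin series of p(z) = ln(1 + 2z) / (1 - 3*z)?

4

Use 1/(1 - r) = Σ r^k on the denominator, then take the Cauchy product.
So c_2 = p′′(0)/2! = 4.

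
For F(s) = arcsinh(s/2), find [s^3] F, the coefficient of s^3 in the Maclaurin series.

Apply the Taylor formula c_k = f^(k)(a)/k!.
F(0) = 0
F′(0) = 1/2
F′′(0) = 0
F′′′(0) = -1/8
So c_3 = F′′′(0)/3! = -1/48.

-1/48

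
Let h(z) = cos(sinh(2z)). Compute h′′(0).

Compose series: expand the inner function first, then feed it into the outer expansion.
From the series, [z^2] h = -2; multiply by 2! = 2 to get -4.

-4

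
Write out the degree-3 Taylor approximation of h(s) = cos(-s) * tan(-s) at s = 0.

s^3/6 - s

Take the Cauchy product of the two expansions.
h(0) = 0
h′(0) = -1
h′′(0) = 0
h′′′(0) = 1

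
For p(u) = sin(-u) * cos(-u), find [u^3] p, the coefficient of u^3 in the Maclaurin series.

Multiply the two series term by term and collect like powers.
p(0) = 0
p′(0) = -1
p′′(0) = 0
p′′′(0) = 4
Then c_k = p^(k)(0)/k! gives each Taylor coefficient.

2/3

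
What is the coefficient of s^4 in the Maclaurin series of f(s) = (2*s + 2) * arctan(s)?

Distribute the polynomial across the series and collect like powers.

-2/3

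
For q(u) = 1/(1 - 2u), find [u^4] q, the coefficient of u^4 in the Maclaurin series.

16

q(0) = 1
q′(0) = 2
q′′(0) = 8
q′′′(0) = 48
q^(4)(0) = 384
So c_4 = q^(4)(0)/4! = 16.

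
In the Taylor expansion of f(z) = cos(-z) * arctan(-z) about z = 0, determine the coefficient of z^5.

-49/120

Expand each factor separately, then convolve coefficients.
f(0) = 0
f′(0) = -1
f′′(0) = 0
f′′′(0) = 5
f^(4)(0) = 0
f^(5)(0) = -49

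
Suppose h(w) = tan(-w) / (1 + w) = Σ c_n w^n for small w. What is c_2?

Take the Cauchy product of the two expansions.
[w^0] = 0;  [w^1] = -1;  [w^2] = 1.

1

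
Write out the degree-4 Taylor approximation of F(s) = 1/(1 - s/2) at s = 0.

Differentiate repeatedly and evaluate at the center.
F(0) = 1
F′(0) = 1/2
F′′(0) = 1/2
F′′′(0) = 3/4
F^(4)(0) = 3/2

s^4/16 + s^3/8 + s^2/4 + s/2 + 1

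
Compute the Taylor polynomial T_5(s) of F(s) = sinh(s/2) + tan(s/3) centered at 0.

151*s^5/186624 + 43*s^3/1296 + 5*s/6

Add the two expansions coefficient-wise.
F(0) = 0
F′(0) = 5/6
F′′(0) = 0
F′′′(0) = 43/216
F^(4)(0) = 0
F^(5)(0) = 755/7776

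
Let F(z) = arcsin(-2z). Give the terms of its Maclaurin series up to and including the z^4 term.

Apply the Taylor formula c_k = f^(k)(a)/k!.
F(0) = 0
F′(0) = -2
F′′(0) = 0
F′′′(0) = -8
F^(4)(0) = 0

-4*z^3/3 - 2*z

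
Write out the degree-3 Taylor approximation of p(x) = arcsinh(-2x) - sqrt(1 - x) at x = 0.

Add the two expansions coefficient-wise.
p(0) = -1
p′(0) = -3/2
p′′(0) = 1/4
p′′′(0) = 67/8
Dividing each by k! gives the coefficients c_0, ..., c_3.

67*x^3/48 + x^2/8 - 3*x/2 - 1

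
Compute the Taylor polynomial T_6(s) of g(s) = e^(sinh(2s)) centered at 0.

Plug the Maclaurin series of the inner function into that of the outer and collect terms.
g(0) = 1
g′(0) = 2
g′′(0) = 4
g′′′(0) = 16
g^(4)(0) = 80
g^(5)(0) = 384
g^(6)(0) = 2368
Then c_k = g^(k)(0)/k! gives each Taylor coefficient.

148*s^6/45 + 16*s^5/5 + 10*s^4/3 + 8*s^3/3 + 2*s^2 + 2*s + 1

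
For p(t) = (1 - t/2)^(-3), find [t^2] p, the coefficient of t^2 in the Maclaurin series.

p(0) = 1
p′(0) = 3/2
p′′(0) = 3
Then c_k = p^(k)(0)/k! gives each Taylor coefficient.

3/2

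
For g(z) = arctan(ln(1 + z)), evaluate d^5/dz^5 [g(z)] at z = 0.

Substitute the inner expansion into the outer series and collect powers.
From the series, [z^5] g = -11/60; multiply by 5! = 120 to get -22.

-22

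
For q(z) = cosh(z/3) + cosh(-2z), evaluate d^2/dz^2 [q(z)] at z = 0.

37/9

Combine the two series term by term.
From the series, [z^2] q = 37/18; multiply by 2! = 2 to get 37/9.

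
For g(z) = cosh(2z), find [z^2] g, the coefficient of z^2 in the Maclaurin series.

2

[z^0] = 1;  [z^1] = 0;  [z^2] = 2.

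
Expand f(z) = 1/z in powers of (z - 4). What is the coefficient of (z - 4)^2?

Apply the Taylor formula c_k = f^(k)(a)/k!.
f(4) = 1/4
f′(4) = -1/16
f′′(4) = 1/32
So c_2 = f′′(4)/2! = 1/64.

1/64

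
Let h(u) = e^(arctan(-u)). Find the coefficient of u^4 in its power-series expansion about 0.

-7/24

Substitute the inner expansion into the outer series and collect powers.
[u^0] = 1;  [u^1] = -1;  [u^2] = 1/2;  [u^3] = 1/6;  [u^4] = -7/24.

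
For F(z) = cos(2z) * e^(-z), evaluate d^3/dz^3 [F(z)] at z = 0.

Write out both Maclaurin series and multiply, keeping only the needed powers.
The coefficient of z^3 in the expansion is 11/6, so F′′′(0) = 3! * (11/6) = 11.

11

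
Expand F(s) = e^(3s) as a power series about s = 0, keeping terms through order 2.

9*s^2/2 + 3*s + 1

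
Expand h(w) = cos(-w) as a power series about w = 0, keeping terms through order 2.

1 - w^2/2

Use the known series and substitute for the argument.
h(0) = 1
h′(0) = 0
h′′(0) = -1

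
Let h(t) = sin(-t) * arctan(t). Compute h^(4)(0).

12

Expand each factor separately, then convolve coefficients.
From the series, [t^4] h = 1/2; multiply by 4! = 24 to get 12.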